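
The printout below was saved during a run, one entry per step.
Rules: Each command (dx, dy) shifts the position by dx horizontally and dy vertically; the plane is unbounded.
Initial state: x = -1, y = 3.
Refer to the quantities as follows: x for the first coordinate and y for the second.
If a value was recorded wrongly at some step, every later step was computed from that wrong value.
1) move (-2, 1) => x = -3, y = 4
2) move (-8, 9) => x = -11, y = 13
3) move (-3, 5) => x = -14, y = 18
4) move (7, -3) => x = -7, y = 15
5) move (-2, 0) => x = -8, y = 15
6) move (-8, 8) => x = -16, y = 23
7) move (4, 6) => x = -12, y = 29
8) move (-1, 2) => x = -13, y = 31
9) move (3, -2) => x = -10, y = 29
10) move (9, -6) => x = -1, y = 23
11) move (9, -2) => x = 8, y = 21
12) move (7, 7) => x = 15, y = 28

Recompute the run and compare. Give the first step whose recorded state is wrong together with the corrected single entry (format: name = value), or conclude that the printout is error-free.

step 5, x = -9

Recomputing the run from the initial state:
step 1: x = -3, y = 4
step 2: x = -11, y = 13
step 3: x = -14, y = 18
step 4: x = -7, y = 15
step 5: x = -9, y = 15
step 6: x = -17, y = 23
step 7: x = -13, y = 29
step 8: x = -14, y = 31
step 9: x = -11, y = 29
step 10: x = -2, y = 23
step 11: x = 7, y = 21
step 12: x = 14, y = 28
The first disagreement with the printout is at step 5, where the value should be x = -9.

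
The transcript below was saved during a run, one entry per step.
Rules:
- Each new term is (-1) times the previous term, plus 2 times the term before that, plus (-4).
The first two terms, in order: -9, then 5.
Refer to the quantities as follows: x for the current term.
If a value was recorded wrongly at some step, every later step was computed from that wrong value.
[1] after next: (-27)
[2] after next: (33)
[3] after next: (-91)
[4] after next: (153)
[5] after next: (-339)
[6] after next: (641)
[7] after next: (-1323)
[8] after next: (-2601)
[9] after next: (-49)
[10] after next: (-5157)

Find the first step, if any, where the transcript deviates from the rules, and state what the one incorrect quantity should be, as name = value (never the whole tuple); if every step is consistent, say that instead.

1. x = -1*(5) + (2)*(-9) + (-4) = -27 (in agreement)
2. x = -1*(-27) + (2)*(5) + (-4) = 33 (in agreement)
3. x = -1*(33) + (2)*(-27) + (-4) = -91 (verified)
4. x = -1*(-91) + (2)*(33) + (-4) = 153 (verified)
5. x = -1*(153) + (2)*(-91) + (-4) = -339 (consistent with the transcript)
6. x = -1*(-339) + (2)*(153) + (-4) = 641 (matches)
7. x = -1*(641) + (2)*(-339) + (-4) = -1323 (agrees with the transcript)
8. x = -1*(-1323) + (2)*(641) + (-4) = 2601 (not what was recorded)
Conclusion: step 8 carries the first error; the entry should be x = 2601.

step 8, x = 2601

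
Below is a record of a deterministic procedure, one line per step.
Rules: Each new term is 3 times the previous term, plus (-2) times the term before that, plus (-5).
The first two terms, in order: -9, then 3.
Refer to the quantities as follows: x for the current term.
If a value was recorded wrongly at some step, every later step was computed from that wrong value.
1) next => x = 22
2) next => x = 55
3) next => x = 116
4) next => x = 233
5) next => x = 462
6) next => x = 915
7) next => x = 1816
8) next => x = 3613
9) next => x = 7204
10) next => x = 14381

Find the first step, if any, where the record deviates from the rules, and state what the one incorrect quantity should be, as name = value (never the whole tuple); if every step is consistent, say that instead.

step 9, x = 7202

step 1: x = 3*(3) + (-2)*(-9) + (-5) = 22 -> matches
step 2: x = 3*(22) + (-2)*(3) + (-5) = 55 -> same as recorded
step 3: x = 3*(55) + (-2)*(22) + (-5) = 116 -> checks out
step 4: x = 3*(116) + (-2)*(55) + (-5) = 233 -> checks out
step 5: x = 3*(233) + (-2)*(116) + (-5) = 462 -> same as recorded
step 6: x = 3*(462) + (-2)*(233) + (-5) = 915 -> matches
step 7: x = 3*(915) + (-2)*(462) + (-5) = 1816 -> matches
step 8: x = 3*(1816) + (-2)*(915) + (-5) = 3613 -> verified
step 9: x = 3*(3613) + (-2)*(1816) + (-5) = 7202 -> not what was recorded
First incorrect step: 9; the correct value is x = 7202.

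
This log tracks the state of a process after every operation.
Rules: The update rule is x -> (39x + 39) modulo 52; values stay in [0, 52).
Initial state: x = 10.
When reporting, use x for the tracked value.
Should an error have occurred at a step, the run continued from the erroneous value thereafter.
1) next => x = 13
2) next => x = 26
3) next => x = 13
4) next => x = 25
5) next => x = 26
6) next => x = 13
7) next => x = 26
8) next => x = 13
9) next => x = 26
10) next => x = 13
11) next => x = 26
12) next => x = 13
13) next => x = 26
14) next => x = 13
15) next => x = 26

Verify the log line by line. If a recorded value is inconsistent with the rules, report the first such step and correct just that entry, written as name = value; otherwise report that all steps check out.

step 4, x = 26

Recomputing the run from the initial state:
step 1: x = 13
step 2: x = 26
step 3: x = 13
step 4: x = 26
step 5: x = 13
step 6: x = 26
step 7: x = 13
step 8: x = 26
step 9: x = 13
step 10: x = 26
step 11: x = 13
step 12: x = 26
step 13: x = 13
step 14: x = 26
step 15: x = 13
The first disagreement with the log is at step 4, where the value should be x = 26.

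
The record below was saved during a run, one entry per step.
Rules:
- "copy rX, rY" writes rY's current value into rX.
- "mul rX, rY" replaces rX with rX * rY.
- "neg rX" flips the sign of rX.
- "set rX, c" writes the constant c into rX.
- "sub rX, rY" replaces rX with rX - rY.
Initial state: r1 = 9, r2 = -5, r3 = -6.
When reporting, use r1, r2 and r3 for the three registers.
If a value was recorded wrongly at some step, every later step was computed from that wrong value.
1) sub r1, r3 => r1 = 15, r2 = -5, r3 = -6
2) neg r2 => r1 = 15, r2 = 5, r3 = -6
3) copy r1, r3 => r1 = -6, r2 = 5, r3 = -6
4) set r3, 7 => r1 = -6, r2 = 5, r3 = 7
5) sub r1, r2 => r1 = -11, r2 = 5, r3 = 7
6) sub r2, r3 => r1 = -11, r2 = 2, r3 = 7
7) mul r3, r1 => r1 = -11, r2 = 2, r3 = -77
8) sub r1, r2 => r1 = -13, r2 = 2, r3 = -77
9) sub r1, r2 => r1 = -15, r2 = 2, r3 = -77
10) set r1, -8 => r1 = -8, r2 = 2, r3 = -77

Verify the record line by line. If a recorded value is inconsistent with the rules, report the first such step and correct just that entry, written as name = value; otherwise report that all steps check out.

Step 1: r1 = 9 - -6 = 15 — matches.
Step 2: r2 = -(-5) = 5 — confirmed correct.
Step 3: r1 = -6 — in agreement.
Step 4: r3 = 7 — matches.
Step 5: r1 = -6 - 5 = -11 — no discrepancy.
Step 6: r2 = 5 - 7 = -2 — the recorded entry deviates here.
Step 6 is the first one off; corrected, r2 = -2.

step 6, r2 = -2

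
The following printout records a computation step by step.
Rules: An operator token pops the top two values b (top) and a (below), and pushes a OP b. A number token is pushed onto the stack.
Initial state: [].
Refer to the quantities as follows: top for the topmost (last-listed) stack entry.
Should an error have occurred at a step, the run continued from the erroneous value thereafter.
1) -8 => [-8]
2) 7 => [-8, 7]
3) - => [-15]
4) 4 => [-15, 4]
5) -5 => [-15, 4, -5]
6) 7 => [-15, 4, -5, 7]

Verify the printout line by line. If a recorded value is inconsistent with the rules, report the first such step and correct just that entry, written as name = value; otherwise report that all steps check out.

Recomputing the run from the initial state:
step 1: [-8]
step 2: [-8, 7]
step 3: [-15]
step 4: [-15, 4]
step 5: [-15, 4, -5]
step 6: [-15, 4, -5, 7]
This matches the printout at every step.

no error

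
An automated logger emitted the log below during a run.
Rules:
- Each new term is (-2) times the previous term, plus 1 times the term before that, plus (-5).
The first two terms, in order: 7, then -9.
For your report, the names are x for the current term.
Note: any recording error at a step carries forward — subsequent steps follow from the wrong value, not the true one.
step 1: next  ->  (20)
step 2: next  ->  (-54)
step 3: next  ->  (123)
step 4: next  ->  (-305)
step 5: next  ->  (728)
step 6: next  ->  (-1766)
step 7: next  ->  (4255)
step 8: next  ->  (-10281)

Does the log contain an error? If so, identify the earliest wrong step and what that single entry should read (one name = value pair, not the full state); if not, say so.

step 1: x = -2*(-9) + (1)*(7) + (-5) = 20 -> no discrepancy
step 2: x = -2*(20) + (1)*(-9) + (-5) = -54 -> exactly as logged
step 3: x = -2*(-54) + (1)*(20) + (-5) = 123 -> verified
step 4: x = -2*(123) + (1)*(-54) + (-5) = -305 -> exactly as logged
step 5: x = -2*(-305) + (1)*(123) + (-5) = 728 -> agrees with the log
step 6: x = -2*(728) + (1)*(-305) + (-5) = -1766 -> checks out
step 7: x = -2*(-1766) + (1)*(728) + (-5) = 4255 -> in agreement
step 8: x = -2*(4255) + (1)*(-1766) + (-5) = -10281 -> checks out
Every step is consistent.

no error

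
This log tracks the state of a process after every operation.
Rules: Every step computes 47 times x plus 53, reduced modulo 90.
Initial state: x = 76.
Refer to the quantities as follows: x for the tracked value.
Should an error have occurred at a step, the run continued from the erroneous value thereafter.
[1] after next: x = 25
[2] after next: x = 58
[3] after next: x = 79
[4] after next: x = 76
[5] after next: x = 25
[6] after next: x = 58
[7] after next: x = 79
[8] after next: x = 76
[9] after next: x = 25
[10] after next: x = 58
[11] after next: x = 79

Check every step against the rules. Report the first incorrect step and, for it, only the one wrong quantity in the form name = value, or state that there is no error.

Recomputing the run from the initial state:
step 1: x = 25
step 2: x = 58
step 3: x = 79
step 4: x = 76
step 5: x = 25
step 6: x = 58
step 7: x = 79
step 8: x = 76
step 9: x = 25
step 10: x = 58
step 11: x = 79
This matches the log at every step.

no error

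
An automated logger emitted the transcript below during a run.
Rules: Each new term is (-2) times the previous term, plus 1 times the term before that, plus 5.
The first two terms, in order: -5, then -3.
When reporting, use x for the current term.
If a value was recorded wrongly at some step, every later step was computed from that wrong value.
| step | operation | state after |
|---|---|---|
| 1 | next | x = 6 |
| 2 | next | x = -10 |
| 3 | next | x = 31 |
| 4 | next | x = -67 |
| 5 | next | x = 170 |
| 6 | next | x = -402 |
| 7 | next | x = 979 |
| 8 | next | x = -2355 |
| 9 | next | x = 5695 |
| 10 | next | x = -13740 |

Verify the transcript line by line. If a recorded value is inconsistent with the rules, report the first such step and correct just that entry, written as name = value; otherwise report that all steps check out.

step 1: x = -2*(-3) + (1)*(-5) + (5) = 6 -> exactly as logged
step 2: x = -2*(6) + (1)*(-3) + (5) = -10 -> in agreement
step 3: x = -2*(-10) + (1)*(6) + (5) = 31 -> exactly as logged
step 4: x = -2*(31) + (1)*(-10) + (5) = -67 -> no discrepancy
step 5: x = -2*(-67) + (1)*(31) + (5) = 170 -> matches
step 6: x = -2*(170) + (1)*(-67) + (5) = -402 -> exactly as logged
step 7: x = -2*(-402) + (1)*(170) + (5) = 979 -> in agreement
step 8: x = -2*(979) + (1)*(-402) + (5) = -2355 -> consistent with the transcript
step 9: x = -2*(-2355) + (1)*(979) + (5) = 5694 -> the recorded entry deviates here
Step 9 is the first one off; corrected, x = 5694.

step 9, x = 5694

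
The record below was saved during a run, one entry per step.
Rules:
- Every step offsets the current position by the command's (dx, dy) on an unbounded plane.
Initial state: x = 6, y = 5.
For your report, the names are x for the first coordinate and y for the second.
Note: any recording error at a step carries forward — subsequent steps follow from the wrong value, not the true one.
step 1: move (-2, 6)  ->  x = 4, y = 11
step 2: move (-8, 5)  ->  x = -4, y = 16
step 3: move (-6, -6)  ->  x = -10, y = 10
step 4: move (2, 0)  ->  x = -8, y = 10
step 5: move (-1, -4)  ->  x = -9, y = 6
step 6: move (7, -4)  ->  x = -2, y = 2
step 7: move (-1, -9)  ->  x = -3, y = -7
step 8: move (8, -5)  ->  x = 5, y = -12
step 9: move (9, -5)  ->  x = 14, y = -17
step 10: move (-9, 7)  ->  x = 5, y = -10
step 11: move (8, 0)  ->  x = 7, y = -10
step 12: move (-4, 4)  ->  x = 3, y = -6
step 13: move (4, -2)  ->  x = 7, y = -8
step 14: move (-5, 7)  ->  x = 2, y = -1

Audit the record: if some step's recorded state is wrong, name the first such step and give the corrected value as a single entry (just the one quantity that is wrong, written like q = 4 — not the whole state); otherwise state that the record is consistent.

Recomputing the run from the initial state:
step 1: x = 4, y = 11
step 2: x = -4, y = 16
step 3: x = -10, y = 10
step 4: x = -8, y = 10
step 5: x = -9, y = 6
step 6: x = -2, y = 2
step 7: x = -3, y = -7
step 8: x = 5, y = -12
step 9: x = 14, y = -17
step 10: x = 5, y = -10
step 11: x = 13, y = -10
step 12: x = 9, y = -6
step 13: x = 13, y = -8
step 14: x = 8, y = -1
The first disagreement with the record is at step 11, where the value should be x = 13.

step 11, x = 13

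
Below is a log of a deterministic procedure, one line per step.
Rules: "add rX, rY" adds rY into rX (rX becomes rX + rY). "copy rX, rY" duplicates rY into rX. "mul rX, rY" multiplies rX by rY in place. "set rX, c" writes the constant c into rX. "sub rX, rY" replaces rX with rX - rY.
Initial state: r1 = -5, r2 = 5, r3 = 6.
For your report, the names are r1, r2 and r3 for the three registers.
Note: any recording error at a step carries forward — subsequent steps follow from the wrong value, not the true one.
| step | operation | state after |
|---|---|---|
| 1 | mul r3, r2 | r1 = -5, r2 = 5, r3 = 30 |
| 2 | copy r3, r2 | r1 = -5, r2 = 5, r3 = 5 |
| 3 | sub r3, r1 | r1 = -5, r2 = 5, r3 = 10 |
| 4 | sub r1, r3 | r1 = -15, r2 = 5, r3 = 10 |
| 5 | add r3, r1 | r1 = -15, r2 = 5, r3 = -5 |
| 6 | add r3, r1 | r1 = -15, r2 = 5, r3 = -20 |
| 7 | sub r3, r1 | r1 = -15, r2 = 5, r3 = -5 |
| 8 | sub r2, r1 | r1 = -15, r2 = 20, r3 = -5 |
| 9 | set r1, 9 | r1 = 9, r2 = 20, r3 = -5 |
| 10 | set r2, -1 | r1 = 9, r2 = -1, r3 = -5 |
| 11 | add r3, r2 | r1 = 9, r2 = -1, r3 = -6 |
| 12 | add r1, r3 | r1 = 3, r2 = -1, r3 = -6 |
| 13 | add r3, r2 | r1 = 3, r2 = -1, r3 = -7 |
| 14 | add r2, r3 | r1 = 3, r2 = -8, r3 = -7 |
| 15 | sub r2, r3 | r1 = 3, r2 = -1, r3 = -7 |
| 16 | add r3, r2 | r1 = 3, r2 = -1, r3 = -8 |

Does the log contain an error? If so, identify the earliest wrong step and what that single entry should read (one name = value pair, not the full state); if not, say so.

no error

1. r3 = 6 * 5 = 30 (no discrepancy)
2. r3 = 5 (in agreement)
3. r3 = 5 - -5 = 10 (agrees with the log)
4. r1 = -5 - 10 = -15 (in agreement)
5. r3 = 10 + -15 = -5 (matches)
6. r3 = -5 + -15 = -20 (agrees with the log)
7. r3 = -20 - -15 = -5 (exactly as logged)
8. r2 = 5 - -15 = 20 (consistent with the log)
9. r1 = 9 (checks out)
10. r2 = -1 (matches)
11. r3 = -5 + -1 = -6 (confirmed correct)
12. r1 = 9 + -6 = 3 (consistent with the log)
13. r3 = -6 + -1 = -7 (matches)
14. r2 = -1 + -7 = -8 (no discrepancy)
15. r2 = -8 - -7 = -1 (verified)
16. r3 = -7 + -1 = -8 (exactly as logged)
The recomputation confirms every line.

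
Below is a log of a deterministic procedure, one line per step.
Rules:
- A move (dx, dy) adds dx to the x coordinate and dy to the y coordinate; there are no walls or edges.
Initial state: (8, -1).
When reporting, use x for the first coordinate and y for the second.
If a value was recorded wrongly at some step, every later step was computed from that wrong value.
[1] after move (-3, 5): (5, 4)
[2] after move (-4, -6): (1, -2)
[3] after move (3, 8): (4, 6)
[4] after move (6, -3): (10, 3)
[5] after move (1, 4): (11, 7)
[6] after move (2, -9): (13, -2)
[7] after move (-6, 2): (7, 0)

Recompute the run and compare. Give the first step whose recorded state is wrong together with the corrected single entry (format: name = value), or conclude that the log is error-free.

1. x = 8 + (-3) = 5, y = -1 + (5) = 4 (no discrepancy)
2. x = 5 + (-4) = 1, y = 4 + (-6) = -2 (same as recorded)
3. x = 1 + (3) = 4, y = -2 + (8) = 6 (verified)
4. x = 4 + (6) = 10, y = 6 + (-3) = 3 (matches)
5. x = 10 + (1) = 11, y = 3 + (4) = 7 (matches)
6. x = 11 + (2) = 13, y = 7 + (-9) = -2 (confirmed correct)
7. x = 13 + (-6) = 7, y = -2 + (2) = 0 (exactly as logged)
All steps check out; nothing to correct.

no error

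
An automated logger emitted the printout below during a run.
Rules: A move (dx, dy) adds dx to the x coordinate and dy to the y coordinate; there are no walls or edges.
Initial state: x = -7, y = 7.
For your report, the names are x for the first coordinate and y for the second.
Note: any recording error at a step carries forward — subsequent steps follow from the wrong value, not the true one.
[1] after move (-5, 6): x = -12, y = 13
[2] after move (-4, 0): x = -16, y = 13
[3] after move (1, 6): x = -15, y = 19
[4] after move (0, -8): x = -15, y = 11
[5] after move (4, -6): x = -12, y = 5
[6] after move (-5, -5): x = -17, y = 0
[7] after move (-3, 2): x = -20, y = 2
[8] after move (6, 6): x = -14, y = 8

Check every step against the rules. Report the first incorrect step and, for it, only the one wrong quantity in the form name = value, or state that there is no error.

step 5, x = -11

1. x = -7 + (-5) = -12, y = 7 + (6) = 13 (verified)
2. x = -12 + (-4) = -16, y = 13 + (0) = 13 (verified)
3. x = -16 + (1) = -15, y = 13 + (6) = 19 (same as recorded)
4. x = -15 + (0) = -15, y = 19 + (-8) = 11 (confirmed correct)
5. x = -15 + (4) = -11, y = 11 + (-6) = 5 (not what was recorded)
First deviation found at step 5; the corrected entry is x = -11.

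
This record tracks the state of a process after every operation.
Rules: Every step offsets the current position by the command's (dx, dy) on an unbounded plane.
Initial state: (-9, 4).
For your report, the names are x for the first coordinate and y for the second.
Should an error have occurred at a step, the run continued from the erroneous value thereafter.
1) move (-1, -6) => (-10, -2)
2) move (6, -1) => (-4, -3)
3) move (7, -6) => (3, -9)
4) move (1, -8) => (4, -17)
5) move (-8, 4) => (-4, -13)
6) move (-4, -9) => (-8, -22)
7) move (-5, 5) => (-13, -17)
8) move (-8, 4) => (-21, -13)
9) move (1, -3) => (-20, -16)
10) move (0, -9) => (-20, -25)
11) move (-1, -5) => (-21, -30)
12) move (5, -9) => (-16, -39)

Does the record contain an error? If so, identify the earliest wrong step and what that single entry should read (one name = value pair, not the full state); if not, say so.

no error

Recomputing the run from the initial state:
step 1: x = -10, y = -2
step 2: x = -4, y = -3
step 3: x = 3, y = -9
step 4: x = 4, y = -17
step 5: x = -4, y = -13
step 6: x = -8, y = -22
step 7: x = -13, y = -17
step 8: x = -21, y = -13
step 9: x = -20, y = -16
step 10: x = -20, y = -25
step 11: x = -21, y = -30
step 12: x = -16, y = -39
This matches the record at every step.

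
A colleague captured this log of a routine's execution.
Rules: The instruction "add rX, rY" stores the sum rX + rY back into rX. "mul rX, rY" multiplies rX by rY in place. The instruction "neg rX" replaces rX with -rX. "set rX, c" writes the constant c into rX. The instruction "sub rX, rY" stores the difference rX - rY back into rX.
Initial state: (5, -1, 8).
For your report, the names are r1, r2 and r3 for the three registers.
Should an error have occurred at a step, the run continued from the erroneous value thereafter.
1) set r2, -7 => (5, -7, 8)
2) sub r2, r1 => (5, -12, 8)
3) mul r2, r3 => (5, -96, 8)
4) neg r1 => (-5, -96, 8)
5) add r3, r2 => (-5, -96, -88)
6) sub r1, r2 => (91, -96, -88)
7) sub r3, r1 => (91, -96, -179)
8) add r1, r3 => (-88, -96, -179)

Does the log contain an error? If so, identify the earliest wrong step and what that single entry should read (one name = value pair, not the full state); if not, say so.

no error

Recomputing the run from the initial state:
step 1: r1 = 5, r2 = -7, r3 = 8
step 2: r1 = 5, r2 = -12, r3 = 8
step 3: r1 = 5, r2 = -96, r3 = 8
step 4: r1 = -5, r2 = -96, r3 = 8
step 5: r1 = -5, r2 = -96, r3 = -88
step 6: r1 = 91, r2 = -96, r3 = -88
step 7: r1 = 91, r2 = -96, r3 = -179
step 8: r1 = -88, r2 = -96, r3 = -179
This matches the log at every step.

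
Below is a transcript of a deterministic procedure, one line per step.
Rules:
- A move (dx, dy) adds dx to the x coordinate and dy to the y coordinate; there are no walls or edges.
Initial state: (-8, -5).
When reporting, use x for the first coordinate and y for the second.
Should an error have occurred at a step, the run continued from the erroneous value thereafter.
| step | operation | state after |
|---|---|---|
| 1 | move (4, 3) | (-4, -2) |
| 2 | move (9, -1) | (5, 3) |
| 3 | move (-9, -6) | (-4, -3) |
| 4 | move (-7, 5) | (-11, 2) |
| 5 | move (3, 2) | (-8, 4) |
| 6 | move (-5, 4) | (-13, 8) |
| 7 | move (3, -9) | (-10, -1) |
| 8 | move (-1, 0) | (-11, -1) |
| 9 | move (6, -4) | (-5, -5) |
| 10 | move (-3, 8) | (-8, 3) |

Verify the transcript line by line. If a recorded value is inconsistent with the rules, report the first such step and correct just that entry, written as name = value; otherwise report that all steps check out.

step 1: x = -8 + (4) = -4, y = -5 + (3) = -2 -> in agreement
step 2: x = -4 + (9) = 5, y = -2 + (-1) = -3 -> the entry is off here
So the first discrepancy is step 2, where the right value is y = -3.

step 2, y = -3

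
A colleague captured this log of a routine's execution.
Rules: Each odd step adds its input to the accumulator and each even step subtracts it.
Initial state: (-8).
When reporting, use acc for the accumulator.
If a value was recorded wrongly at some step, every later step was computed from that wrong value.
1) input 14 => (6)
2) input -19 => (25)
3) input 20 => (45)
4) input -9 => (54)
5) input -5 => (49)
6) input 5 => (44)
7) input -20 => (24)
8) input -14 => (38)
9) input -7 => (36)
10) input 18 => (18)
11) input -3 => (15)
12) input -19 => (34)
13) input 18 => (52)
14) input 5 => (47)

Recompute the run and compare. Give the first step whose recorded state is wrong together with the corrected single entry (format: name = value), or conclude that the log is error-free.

step 9, acc = 31

Recomputing the run from the initial state:
step 1: acc = 6
step 2: acc = 25
step 3: acc = 45
step 4: acc = 54
step 5: acc = 49
step 6: acc = 44
step 7: acc = 24
step 8: acc = 38
step 9: acc = 31
step 10: acc = 13
step 11: acc = 10
step 12: acc = 29
step 13: acc = 47
step 14: acc = 42
The first disagreement with the log is at step 9, where the value should be acc = 31.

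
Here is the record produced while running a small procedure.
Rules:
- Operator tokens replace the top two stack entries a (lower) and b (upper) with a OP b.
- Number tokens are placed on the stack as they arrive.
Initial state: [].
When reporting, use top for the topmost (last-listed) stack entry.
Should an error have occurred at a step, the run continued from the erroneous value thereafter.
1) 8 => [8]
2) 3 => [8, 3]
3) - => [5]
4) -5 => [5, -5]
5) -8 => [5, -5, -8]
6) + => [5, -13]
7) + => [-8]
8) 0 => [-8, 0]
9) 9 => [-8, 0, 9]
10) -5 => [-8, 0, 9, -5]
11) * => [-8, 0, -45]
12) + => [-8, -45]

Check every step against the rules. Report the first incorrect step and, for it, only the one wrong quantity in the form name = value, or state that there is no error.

Recomputing the run from the initial state:
step 1: [8]
step 2: [8, 3]
step 3: [5]
step 4: [5, -5]
step 5: [5, -5, -8]
step 6: [5, -13]
step 7: [-8]
step 8: [-8, 0]
step 9: [-8, 0, 9]
step 10: [-8, 0, 9, -5]
step 11: [-8, 0, -45]
step 12: [-8, -45]
This matches the record at every step.

no error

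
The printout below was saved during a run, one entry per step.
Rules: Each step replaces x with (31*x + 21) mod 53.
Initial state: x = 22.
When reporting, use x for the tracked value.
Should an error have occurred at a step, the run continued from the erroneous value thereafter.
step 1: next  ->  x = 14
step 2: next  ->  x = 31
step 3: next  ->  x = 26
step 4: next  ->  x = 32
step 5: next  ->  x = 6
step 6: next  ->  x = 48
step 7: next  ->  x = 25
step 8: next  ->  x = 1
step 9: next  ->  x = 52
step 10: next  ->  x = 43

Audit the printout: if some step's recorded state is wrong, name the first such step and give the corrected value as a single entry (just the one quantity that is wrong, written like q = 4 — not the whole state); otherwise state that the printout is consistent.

step 3, x = 28

1. x = (31*22 + 21) mod 53 = 14 (no discrepancy)
2. x = (31*14 + 21) mod 53 = 31 (matches)
3. x = (31*31 + 21) mod 53 = 28 (the printout has a different value)
First deviation found at step 3; the corrected entry is x = 28.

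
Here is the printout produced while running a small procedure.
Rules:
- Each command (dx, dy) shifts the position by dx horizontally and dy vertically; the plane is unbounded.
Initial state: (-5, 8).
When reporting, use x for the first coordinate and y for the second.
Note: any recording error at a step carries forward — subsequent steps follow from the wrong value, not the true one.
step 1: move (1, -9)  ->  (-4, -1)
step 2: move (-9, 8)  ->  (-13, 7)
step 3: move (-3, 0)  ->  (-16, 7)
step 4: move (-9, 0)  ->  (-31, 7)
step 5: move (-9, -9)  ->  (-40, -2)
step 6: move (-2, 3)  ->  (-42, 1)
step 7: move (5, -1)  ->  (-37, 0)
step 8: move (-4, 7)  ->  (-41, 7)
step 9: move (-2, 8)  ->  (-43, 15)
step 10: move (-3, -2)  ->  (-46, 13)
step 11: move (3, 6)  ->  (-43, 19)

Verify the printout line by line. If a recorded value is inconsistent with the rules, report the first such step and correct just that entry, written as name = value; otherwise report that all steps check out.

step 4, x = -25

1. x = -5 + (1) = -4, y = 8 + (-9) = -1 (in agreement)
2. x = -4 + (-9) = -13, y = -1 + (8) = 7 (exactly as logged)
3. x = -13 + (-3) = -16, y = 7 + (0) = 7 (agrees with the printout)
4. x = -16 + (-9) = -25, y = 7 + (0) = 7 (the entry is off here)
First incorrect step: 4; the correct value is x = -25.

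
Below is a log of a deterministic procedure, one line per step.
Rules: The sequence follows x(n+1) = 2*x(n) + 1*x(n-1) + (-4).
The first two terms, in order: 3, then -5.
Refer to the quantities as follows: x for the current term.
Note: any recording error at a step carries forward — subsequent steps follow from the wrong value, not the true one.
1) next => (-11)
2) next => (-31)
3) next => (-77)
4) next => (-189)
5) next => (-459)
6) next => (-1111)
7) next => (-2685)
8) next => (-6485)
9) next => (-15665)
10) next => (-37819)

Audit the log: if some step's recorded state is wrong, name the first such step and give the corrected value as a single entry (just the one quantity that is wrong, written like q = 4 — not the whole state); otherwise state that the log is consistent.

Recomputing the run from the initial state:
step 1: x = -11
step 2: x = -31
step 3: x = -77
step 4: x = -189
step 5: x = -459
step 6: x = -1111
step 7: x = -2685
step 8: x = -6485
step 9: x = -15659
step 10: x = -37807
The first disagreement with the log is at step 9, where the value should be x = -15659.

step 9, x = -15659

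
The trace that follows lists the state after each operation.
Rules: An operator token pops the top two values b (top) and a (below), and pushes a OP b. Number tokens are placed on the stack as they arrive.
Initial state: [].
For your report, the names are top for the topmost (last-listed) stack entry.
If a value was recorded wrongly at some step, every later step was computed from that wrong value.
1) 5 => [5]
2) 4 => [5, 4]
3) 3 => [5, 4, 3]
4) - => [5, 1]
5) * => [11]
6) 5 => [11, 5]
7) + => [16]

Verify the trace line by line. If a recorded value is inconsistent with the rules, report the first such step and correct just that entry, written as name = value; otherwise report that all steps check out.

step 5, top = 5

Step 1: push 5: top = 5 — no discrepancy.
Step 2: push 4: top = 4 — no discrepancy.
Step 3: push 3: top = 3 — in agreement.
Step 4: 4 - 3 = 1 — agrees with the trace.
Step 5: 5 * 1 = 5 — this is not what the trace shows.
First deviation found at step 5; the corrected entry is top = 5.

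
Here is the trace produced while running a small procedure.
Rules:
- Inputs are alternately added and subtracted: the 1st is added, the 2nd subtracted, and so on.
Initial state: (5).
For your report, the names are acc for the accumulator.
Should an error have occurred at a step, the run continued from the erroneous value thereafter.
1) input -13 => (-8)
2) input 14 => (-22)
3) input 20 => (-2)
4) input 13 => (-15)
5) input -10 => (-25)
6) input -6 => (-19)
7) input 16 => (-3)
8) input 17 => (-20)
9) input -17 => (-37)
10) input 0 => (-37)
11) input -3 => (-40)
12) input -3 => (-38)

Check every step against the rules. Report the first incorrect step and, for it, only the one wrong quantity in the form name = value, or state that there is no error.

step 12, acc = -37

1. acc = 5 + -13 = -8 (same as recorded)
2. acc = -8 - 14 = -22 (in agreement)
3. acc = -22 + 20 = -2 (no discrepancy)
4. acc = -2 - 13 = -15 (checks out)
5. acc = -15 + -10 = -25 (verified)
6. acc = -25 - -6 = -19 (agrees with the trace)
7. acc = -19 + 16 = -3 (matches)
8. acc = -3 - 17 = -20 (no discrepancy)
9. acc = -20 + -17 = -37 (exactly as logged)
10. acc = -37 - 0 = -37 (no discrepancy)
11. acc = -37 + -3 = -40 (consistent with the trace)
12. acc = -40 - -3 = -37 (the trace disagrees here)
Step 12 is the first one off; corrected, acc = -37.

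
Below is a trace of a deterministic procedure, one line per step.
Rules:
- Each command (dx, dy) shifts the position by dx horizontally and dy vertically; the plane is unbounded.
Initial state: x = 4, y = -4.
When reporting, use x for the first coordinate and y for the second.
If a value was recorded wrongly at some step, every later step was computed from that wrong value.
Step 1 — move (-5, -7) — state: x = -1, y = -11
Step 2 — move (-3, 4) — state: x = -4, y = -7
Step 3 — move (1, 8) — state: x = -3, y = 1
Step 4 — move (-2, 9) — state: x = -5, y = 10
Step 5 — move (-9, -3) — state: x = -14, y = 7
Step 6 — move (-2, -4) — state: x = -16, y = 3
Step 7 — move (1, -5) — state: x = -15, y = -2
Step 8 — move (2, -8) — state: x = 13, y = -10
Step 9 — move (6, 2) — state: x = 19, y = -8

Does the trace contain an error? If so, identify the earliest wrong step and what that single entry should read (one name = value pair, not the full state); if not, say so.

step 8, x = -13

Recomputing the run from the initial state:
step 1: x = -1, y = -11
step 2: x = -4, y = -7
step 3: x = -3, y = 1
step 4: x = -5, y = 10
step 5: x = -14, y = 7
step 6: x = -16, y = 3
step 7: x = -15, y = -2
step 8: x = -13, y = -10
step 9: x = -7, y = -8
The first disagreement with the trace is at step 8, where the value should be x = -13.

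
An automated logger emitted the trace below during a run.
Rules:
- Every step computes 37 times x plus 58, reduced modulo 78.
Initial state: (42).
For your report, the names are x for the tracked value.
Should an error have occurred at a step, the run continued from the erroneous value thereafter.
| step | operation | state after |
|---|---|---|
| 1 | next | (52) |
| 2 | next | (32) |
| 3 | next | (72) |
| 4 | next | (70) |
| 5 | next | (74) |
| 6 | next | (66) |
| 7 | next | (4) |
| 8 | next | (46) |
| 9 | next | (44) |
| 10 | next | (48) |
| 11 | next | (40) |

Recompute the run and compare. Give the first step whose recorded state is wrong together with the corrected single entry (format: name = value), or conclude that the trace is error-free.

Recomputing the run from the initial state:
step 1: x = 52
step 2: x = 32
step 3: x = 72
step 4: x = 70
step 5: x = 74
step 6: x = 66
step 7: x = 4
step 8: x = 50
step 9: x = 36
step 10: x = 64
step 11: x = 8
The first disagreement with the trace is at step 8, where the value should be x = 50.

step 8, x = 50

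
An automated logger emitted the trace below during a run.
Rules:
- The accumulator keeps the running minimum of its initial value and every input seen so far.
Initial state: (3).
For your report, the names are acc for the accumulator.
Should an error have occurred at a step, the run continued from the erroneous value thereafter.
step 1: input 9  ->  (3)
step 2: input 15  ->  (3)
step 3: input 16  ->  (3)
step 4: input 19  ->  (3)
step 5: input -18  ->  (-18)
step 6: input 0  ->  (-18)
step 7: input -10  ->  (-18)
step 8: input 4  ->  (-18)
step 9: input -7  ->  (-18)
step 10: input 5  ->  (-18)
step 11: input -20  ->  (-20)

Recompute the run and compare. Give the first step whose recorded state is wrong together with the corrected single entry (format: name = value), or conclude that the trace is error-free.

no error

step 1: acc = min(3, 9) = 3 -> confirmed correct
step 2: acc = min(3, 15) = 3 -> same as recorded
step 3: acc = min(3, 16) = 3 -> agrees with the trace
step 4: acc = min(3, 19) = 3 -> confirmed correct
step 5: acc = min(3, -18) = -18 -> in agreement
step 6: acc = min(-18, 0) = -18 -> in agreement
step 7: acc = min(-18, -10) = -18 -> no discrepancy
step 8: acc = min(-18, 4) = -18 -> matches
step 9: acc = min(-18, -7) = -18 -> exactly as logged
step 10: acc = min(-18, 5) = -18 -> in agreement
step 11: acc = min(-18, -20) = -20 -> agrees with the trace
Each recorded entry agrees with the recomputation.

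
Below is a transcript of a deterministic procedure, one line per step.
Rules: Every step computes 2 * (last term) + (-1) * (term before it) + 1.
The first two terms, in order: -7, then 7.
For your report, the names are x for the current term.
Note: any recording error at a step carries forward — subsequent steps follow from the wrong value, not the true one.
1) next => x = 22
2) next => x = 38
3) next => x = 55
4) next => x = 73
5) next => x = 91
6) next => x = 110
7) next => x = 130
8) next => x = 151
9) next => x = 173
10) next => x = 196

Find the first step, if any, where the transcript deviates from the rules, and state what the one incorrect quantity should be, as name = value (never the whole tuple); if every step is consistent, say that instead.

Step 1: x = 2*(7) + (-1)*(-7) + (1) = 22 — confirmed correct.
Step 2: x = 2*(22) + (-1)*(7) + (1) = 38 — no discrepancy.
Step 3: x = 2*(38) + (-1)*(22) + (1) = 55 — in agreement.
Step 4: x = 2*(55) + (-1)*(38) + (1) = 73 — same as recorded.
Step 5: x = 2*(73) + (-1)*(55) + (1) = 92 — first mismatch against the transcript.
First incorrect step: 5; the correct value is x = 92.

step 5, x = 92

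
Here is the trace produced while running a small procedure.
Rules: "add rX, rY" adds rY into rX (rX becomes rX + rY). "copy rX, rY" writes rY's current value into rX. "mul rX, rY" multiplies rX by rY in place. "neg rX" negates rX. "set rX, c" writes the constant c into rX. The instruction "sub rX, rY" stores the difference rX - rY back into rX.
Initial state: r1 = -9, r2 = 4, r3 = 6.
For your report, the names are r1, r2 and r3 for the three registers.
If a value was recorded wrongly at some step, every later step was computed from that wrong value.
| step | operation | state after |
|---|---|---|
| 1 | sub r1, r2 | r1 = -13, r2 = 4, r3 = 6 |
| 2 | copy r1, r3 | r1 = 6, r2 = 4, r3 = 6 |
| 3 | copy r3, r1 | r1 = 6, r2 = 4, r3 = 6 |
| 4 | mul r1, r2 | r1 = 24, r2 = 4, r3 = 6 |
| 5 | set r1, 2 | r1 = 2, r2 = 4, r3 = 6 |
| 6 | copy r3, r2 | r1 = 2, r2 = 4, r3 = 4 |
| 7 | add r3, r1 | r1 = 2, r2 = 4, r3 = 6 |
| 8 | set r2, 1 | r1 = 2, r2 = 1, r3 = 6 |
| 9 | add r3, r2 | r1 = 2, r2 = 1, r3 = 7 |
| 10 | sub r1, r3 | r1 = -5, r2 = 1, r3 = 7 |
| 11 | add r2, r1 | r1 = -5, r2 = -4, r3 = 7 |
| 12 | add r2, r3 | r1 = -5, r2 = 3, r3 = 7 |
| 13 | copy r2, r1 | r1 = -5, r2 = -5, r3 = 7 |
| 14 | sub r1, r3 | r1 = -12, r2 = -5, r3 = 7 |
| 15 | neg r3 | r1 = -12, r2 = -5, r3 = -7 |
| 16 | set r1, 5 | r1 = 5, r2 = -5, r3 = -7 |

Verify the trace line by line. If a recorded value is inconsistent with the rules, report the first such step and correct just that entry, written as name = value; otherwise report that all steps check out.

no error

Step 1: r1 = -9 - 4 = -13 — checks out.
Step 2: r1 = 6 — consistent with the trace.
Step 3: r3 = 6 — checks out.
Step 4: r1 = 6 * 4 = 24 — same as recorded.
Step 5: r1 = 2 — agrees with the trace.
Step 6: r3 = 4 — agrees with the trace.
Step 7: r3 = 4 + 2 = 6 — exactly as logged.
Step 8: r2 = 1 — in agreement.
Step 9: r3 = 6 + 1 = 7 — exactly as logged.
Step 10: r1 = 2 - 7 = -5 — no discrepancy.
Step 11: r2 = 1 + -5 = -4 — matches.
Step 12: r2 = -4 + 7 = 3 — consistent with the trace.
Step 13: r2 = -5 — no discrepancy.
Step 14: r1 = -5 - 7 = -12 — confirmed correct.
Step 15: r3 = -(7) = -7 — in agreement.
Step 16: r1 = 5 — verified.
Nothing is out of place; the run is error-free.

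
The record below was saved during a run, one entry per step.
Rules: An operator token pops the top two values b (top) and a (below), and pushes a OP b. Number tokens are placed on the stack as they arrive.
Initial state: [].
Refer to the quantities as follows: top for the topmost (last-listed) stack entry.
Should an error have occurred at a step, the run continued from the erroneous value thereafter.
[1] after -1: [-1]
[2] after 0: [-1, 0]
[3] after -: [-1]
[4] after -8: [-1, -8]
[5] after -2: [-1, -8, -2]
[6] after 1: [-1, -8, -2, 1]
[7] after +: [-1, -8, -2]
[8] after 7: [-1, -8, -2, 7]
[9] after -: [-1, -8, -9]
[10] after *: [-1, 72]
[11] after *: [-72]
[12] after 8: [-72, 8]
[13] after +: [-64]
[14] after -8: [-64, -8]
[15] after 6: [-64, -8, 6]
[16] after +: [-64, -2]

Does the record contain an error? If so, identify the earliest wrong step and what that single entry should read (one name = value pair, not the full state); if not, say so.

step 1: push -1: top = -1 -> matches
step 2: push 0: top = 0 -> agrees with the record
step 3: -1 - 0 = -1 -> in agreement
step 4: push -8: top = -8 -> matches
step 5: push -2: top = -2 -> matches
step 6: push 1: top = 1 -> in agreement
step 7: -2 + 1 = -1 -> this is not what the record shows
That makes step 7 the first incorrect line — top = -1 is what it should show.

step 7, top = -1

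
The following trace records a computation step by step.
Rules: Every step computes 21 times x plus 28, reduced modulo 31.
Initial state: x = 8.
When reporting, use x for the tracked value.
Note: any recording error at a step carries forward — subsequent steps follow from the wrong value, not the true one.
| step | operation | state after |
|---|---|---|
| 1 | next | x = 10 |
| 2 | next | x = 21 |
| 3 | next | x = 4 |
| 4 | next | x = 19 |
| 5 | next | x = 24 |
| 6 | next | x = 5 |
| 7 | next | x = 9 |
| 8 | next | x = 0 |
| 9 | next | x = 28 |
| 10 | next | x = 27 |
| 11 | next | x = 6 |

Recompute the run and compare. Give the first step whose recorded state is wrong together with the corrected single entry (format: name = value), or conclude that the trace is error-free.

no error

Recomputing the run from the initial state:
step 1: x = 10
step 2: x = 21
step 3: x = 4
step 4: x = 19
step 5: x = 24
step 6: x = 5
step 7: x = 9
step 8: x = 0
step 9: x = 28
step 10: x = 27
step 11: x = 6
This matches the trace at every step.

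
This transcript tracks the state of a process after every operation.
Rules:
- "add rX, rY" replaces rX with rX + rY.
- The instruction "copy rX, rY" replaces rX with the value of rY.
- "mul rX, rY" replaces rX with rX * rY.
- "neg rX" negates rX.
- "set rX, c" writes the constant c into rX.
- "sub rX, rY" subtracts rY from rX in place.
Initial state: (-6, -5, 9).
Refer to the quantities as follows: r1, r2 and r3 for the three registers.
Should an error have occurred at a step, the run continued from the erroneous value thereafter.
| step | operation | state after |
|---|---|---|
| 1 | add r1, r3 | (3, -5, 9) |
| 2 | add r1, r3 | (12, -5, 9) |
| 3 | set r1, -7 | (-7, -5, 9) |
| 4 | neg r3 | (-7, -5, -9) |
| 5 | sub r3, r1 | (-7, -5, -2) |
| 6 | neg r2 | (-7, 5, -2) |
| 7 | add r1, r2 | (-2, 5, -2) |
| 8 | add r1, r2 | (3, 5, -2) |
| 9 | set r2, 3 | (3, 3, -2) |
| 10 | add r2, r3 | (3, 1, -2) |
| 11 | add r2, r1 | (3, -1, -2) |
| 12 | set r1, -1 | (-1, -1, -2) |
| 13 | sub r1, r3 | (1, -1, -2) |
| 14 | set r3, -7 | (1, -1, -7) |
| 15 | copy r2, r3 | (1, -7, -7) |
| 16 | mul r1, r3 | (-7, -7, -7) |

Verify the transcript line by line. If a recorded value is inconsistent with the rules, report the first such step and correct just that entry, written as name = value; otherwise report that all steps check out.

Recomputing the run from the initial state:
step 1: r1 = 3, r2 = -5, r3 = 9
step 2: r1 = 12, r2 = -5, r3 = 9
step 3: r1 = -7, r2 = -5, r3 = 9
step 4: r1 = -7, r2 = -5, r3 = -9
step 5: r1 = -7, r2 = -5, r3 = -2
step 6: r1 = -7, r2 = 5, r3 = -2
step 7: r1 = -2, r2 = 5, r3 = -2
step 8: r1 = 3, r2 = 5, r3 = -2
step 9: r1 = 3, r2 = 3, r3 = -2
step 10: r1 = 3, r2 = 1, r3 = -2
step 11: r1 = 3, r2 = 4, r3 = -2
step 12: r1 = -1, r2 = 4, r3 = -2
step 13: r1 = 1, r2 = 4, r3 = -2
step 14: r1 = 1, r2 = 4, r3 = -7
step 15: r1 = 1, r2 = -7, r3 = -7
step 16: r1 = -7, r2 = -7, r3 = -7
The first disagreement with the transcript is at step 11, where the value should be r2 = 4.

step 11, r2 = 4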